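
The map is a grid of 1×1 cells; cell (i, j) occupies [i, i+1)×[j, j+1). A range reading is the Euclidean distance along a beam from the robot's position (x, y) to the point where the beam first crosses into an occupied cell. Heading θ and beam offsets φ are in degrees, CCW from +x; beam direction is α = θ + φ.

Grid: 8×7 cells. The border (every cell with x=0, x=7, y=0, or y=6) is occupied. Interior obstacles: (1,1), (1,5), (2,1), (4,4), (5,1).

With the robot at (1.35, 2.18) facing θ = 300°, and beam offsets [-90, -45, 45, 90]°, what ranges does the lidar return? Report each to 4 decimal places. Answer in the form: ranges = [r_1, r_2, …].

beam 1: φ=-90°, α=210°
  d=(-0.8660,-0.5000)  start (1,2)  tX=0.4041 tY=0.3600  stride 1/|dx|=1.1547 1/|dy|=2.0000
    cross y-line → (1,1), t=0.3600 (wall)
  → r_1 = 0.3600
beam 2: φ=-45°, α=255°
  d=(-0.2588,-0.9659)  start (1,2)  tX=1.3523 tY=0.1863  stride 1/|dx|=3.8637 1/|dy|=1.0353
    cross y-line → (1,1), t=0.1863 (wall)
  → r_2 = 0.1863
beam 3: φ=45°, α=345°
  d=(0.9659,-0.2588)  start (1,2)  tX=0.6729 tY=0.6955  stride 1/|dx|=1.0353 1/|dy|=3.8637
    cross x-line → (2,2), t=0.6729
    cross y-line → (2,1), t=0.6955 (wall)
  → r_3 = 0.6955
beam 4: φ=90°, α=30°
  d=(0.8660,0.5000)  start (1,2)  tX=0.7506 tY=1.6400  stride 1/|dx|=1.1547 1/|dy|=2.0000
    cross x-line → (2,2), t=0.7506
    cross y-line → (2,3), t=1.6400
    cross x-line → (3,3), t=1.9053
    cross x-line → (4,3), t=3.0600
    cross y-line → (4,4), t=3.6400 (wall)
  → r_4 = 3.6400

ranges = [0.3600, 0.1863, 0.6955, 3.6400]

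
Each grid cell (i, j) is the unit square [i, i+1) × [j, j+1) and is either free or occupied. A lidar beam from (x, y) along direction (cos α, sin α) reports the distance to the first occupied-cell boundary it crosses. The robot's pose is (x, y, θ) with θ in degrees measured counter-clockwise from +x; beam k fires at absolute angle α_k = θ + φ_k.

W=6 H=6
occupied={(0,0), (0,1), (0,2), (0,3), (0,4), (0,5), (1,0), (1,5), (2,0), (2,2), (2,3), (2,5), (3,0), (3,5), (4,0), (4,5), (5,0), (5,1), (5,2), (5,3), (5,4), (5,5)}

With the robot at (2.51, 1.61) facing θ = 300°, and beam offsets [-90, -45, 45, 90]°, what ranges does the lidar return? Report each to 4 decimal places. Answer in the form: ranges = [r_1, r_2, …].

beam 1: φ=-90°, α=210°
  dir = (cos 210°, sin 210°) = (-0.8660, -0.5000); from cell (2,1)
  next x-line at t=0.5889, next y-line at t=1.2200; Δt_x=1.1547, Δt_y=2.0000
    x: enter (1,1) at t=0.5889
    y: enter (1,0) at t=1.2200 ← occupied
  → r_1 = 1.2200
beam 2: φ=-45°, α=255°
  dir = (cos 255°, sin 255°) = (-0.2588, -0.9659); from cell (2,1)
  next x-line at t=1.9705, next y-line at t=0.6315; Δt_x=3.8637, Δt_y=1.0353
    y: enter (2,0) at t=0.6315 ← occupied
  → r_2 = 0.6315
beam 3: φ=45°, α=345°
  dir = (cos 345°, sin 345°) = (0.9659, -0.2588); from cell (2,1)
  next x-line at t=0.5073, next y-line at t=2.3569; Δt_x=1.0353, Δt_y=3.8637
    x: enter (3,1) at t=0.5073
    x: enter (4,1) at t=1.5426
    y: enter (4,0) at t=2.3569 ← occupied
  → r_3 = 2.3569
beam 4: φ=90°, α=30°
  dir = (cos 30°, sin 30°) = (0.8660, 0.5000); from cell (2,1)
  next x-line at t=0.5658, next y-line at t=0.7800; Δt_x=1.1547, Δt_y=2.0000
    x: enter (3,1) at t=0.5658
    y: enter (3,2) at t=0.7800
    x: enter (4,2) at t=1.7205
    y: enter (4,3) at t=2.7800
    x: enter (5,3) at t=2.8752 ← occupied
  → r_4 = 2.8752

ranges = [1.2200, 0.6315, 2.3569, 2.8752]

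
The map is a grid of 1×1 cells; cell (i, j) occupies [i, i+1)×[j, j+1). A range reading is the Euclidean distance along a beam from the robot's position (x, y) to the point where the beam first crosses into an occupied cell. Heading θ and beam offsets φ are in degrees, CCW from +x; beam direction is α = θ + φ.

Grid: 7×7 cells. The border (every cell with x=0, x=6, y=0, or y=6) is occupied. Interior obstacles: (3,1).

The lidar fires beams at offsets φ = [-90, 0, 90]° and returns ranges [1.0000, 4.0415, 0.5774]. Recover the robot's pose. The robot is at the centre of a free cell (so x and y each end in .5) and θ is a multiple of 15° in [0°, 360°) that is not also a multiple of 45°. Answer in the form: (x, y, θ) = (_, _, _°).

Enumerate (i+0.5, j+0.5, θ) over the 24 free cells and 16 admissible headings. For each, cast all 3 beams and compare to the given ranges.
  (1.5, 3.5, 240°): beam 1 = 0.5774 ≠ 1.0000 ✗
  (4.5, 2.5, 330°): beam 2 = 1.7321 ≠ 4.0415 ✗
  (5.5, 4.5, 285°): beam 1 = 4.6587 ≠ 1.0000 ✗
  (3.5, 3.5, 15°): beam 1 = 1.5529 ≠ 1.0000 ✗
  (5.5, 1.5, 210°): beam 1 = 5.1962 ≠ 1.0000 ✗
  …
  (5.5, 5.5, 240°): r_1=1.0000, r_2=4.0415, r_3=0.5774 — all match ✓
Unique over the lattice → pose = (5.5, 5.5, 240°).

(x, y, θ) = (5.5, 5.5, 240°)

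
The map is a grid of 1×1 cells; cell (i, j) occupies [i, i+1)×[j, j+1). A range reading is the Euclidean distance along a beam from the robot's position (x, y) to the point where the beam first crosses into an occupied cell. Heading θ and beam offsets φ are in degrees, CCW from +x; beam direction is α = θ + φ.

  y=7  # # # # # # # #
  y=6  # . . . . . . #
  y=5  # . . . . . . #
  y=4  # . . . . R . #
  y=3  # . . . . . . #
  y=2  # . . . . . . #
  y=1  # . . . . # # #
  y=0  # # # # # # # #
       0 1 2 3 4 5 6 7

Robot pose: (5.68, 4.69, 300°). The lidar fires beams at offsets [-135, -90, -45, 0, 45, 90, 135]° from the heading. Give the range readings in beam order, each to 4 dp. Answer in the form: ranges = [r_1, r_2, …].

ranges = [4.8451, 5.4040, 3.8202, 2.6400, 1.3666, 1.5242, 2.3915]

beam 1: φ=-135°, α=165°
  direction (-0.9659, 0.2588); cell (5,4); t to first gridline: x 0.7040, y 1.1977 (then +1.0353 / +3.8637)
    (4,4) via x @ 0.7040
    (4,5) via y @ 1.1977
    (3,5) via x @ 1.7393
    (2,5) via x @ 2.7745
    (1,5) via x @ 3.8098
    (0,5) via x @ 4.8451  # hit
  → r_1 = 4.8451
beam 2: φ=-90°, α=210°
  direction (-0.8660, -0.5000); cell (5,4); t to first gridline: x 0.7852, y 1.3800 (then +1.1547 / +2.0000)
    (4,4) via x @ 0.7852
    (4,3) via y @ 1.3800
    (3,3) via x @ 1.9399
    (2,3) via x @ 3.0946
    (2,2) via y @ 3.3800
    (1,2) via x @ 4.2493
    (1,1) via y @ 5.3800
    (0,1) via x @ 5.4040  # hit
  → r_2 = 5.4040
beam 3: φ=-45°, α=255°
  direction (-0.2588, -0.9659); cell (5,4); t to first gridline: x 2.6273, y 0.7143 (then +3.8637 / +1.0353)
    (5,3) via y @ 0.7143
    (5,2) via y @ 1.7496
    (4,2) via x @ 2.6273
    (4,1) via y @ 2.7849
    (4,0) via y @ 3.8202  # hit
  → r_3 = 3.8202
beam 4: φ=0°, α=300°
  direction (0.5000, -0.8660); cell (5,4); t to first gridline: x 0.6400, y 0.7967 (then +2.0000 / +1.1547)
    (6,4) via x @ 0.6400
    (6,3) via y @ 0.7967
    (6,2) via y @ 1.9514
    (7,2) via x @ 2.6400  # hit
  → r_4 = 2.6400
beam 5: φ=45°, α=345°
  direction (0.9659, -0.2588); cell (5,4); t to first gridline: x 0.3313, y 2.6660 (then +1.0353 / +3.8637)
    (6,4) via x @ 0.3313
    (7,4) via x @ 1.3666  # hit
  → r_5 = 1.3666
beam 6: φ=90°, α=30°
  direction (0.8660, 0.5000); cell (5,4); t to first gridline: x 0.3695, y 0.6200 (then +1.1547 / +2.0000)
    (6,4) via x @ 0.3695
    (6,5) via y @ 0.6200
    (7,5) via x @ 1.5242  # hit
  → r_6 = 1.5242
beam 7: φ=135°, α=75°
  direction (0.2588, 0.9659); cell (5,4); t to first gridline: x 1.2364, y 0.3209 (then +3.8637 / +1.0353)
    (5,5) via y @ 0.3209
    (6,5) via x @ 1.2364
    (6,6) via y @ 1.3562
    (6,7) via y @ 2.3915  # hit
  → r_7 = 2.3915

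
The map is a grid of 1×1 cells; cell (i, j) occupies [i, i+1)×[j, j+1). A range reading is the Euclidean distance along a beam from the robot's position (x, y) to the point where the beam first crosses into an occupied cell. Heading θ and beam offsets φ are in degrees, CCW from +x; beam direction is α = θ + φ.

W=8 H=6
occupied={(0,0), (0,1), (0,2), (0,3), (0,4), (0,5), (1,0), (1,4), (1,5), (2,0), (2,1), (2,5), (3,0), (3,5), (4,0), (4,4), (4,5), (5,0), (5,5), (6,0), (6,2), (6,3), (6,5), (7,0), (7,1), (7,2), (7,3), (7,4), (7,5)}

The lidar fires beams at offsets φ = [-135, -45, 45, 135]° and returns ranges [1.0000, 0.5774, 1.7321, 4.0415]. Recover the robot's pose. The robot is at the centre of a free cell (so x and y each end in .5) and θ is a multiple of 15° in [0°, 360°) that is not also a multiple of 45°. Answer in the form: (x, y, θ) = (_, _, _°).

(x, y, θ) = (4.5, 1.5, 345°)

Enumerate (i+0.5, j+0.5, θ) over the 19 free cells and 16 admissible headings. For each, cast all 4 beams and compare to the given ranges.
  (6.5, 4.5, 150°): beam 1 = 0.5176 ≠ 1.0000 ✗
  (6.5, 1.5, 60°): beam 1 = 0.5176 ≠ 1.0000 ✗
  (4.5, 1.5, 285°): beam 1 = 4.0415 ≠ 1.0000 ✗
  (3.5, 4.5, 105°): beam 1 = 0.5774 ≠ 1.0000 ✗
  …
  (4.5, 1.5, 345°): r_1=1.0000, r_2=0.5774, r_3=1.7321, r_4=4.0415 — all match ✓
No second candidate reproduces the full scan.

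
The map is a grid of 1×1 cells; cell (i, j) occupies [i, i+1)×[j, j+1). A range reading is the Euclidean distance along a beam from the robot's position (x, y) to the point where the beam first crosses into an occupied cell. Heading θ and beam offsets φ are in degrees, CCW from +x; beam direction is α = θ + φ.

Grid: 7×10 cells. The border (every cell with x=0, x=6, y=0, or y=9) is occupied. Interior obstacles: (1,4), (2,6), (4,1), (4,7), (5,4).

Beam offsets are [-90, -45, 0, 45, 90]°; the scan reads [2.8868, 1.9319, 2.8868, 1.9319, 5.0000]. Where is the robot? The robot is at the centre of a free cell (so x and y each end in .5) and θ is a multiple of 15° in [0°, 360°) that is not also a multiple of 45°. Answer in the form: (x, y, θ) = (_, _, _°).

Enumerate (i+0.5, j+0.5, θ) over the 35 free cells and 16 admissible headings. For each, cast all 5 beams and compare to the given ranges.
  (1.5, 3.5, 210°): beam 1 = 0.5774 ≠ 2.8868 ✗
  (1.5, 3.5, 345°): beam 1 = 1.9319 ≠ 2.8868 ✗
  (3.5, 4.5, 120°): beam 2 = 2.5882 ≠ 1.9319 ✗
  (4.5, 4.5, 240°): beam 1 = 4.0415 ≠ 2.8868 ✗
  (3.5, 6.5, 285°): beam 1 = 0.5176 ≠ 2.8868 ✗
  …
  (3.5, 3.5, 330°): r_1=2.8868, r_2=1.9319, r_3=2.8868, r_4=1.9319, r_5=5.0000 — all match ✓
Unique over the lattice → pose = (3.5, 3.5, 330°).

(x, y, θ) = (3.5, 3.5, 330°)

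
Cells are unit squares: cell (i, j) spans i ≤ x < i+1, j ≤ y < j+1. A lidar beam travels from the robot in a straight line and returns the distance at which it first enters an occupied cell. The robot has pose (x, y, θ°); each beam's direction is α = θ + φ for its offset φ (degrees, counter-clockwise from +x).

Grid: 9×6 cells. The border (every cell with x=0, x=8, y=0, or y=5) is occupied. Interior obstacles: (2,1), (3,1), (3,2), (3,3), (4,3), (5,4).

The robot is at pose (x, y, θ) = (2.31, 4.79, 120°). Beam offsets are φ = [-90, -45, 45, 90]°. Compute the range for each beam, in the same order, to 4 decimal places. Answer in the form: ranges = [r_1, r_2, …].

ranges = [0.4200, 0.2174, 0.8114, 1.5127]

beam 1: φ=-90°, α=30°
  cosα=0.8660 sinα=0.5000 | (2,4) | tMaxX 0.7967 tMaxY 0.4200 | tΔX 1.1547 tΔY 2.0000
    t=0.4200 [y] (2,5) — stop
  → r_1 = 0.4200
beam 2: φ=-45°, α=75°
  cosα=0.2588 sinα=0.9659 | (2,4) | tMaxX 2.6660 tMaxY 0.2174 | tΔX 3.8637 tΔY 1.0353
    t=0.2174 [y] (2,5) — stop
  → r_2 = 0.2174
beam 3: φ=45°, α=165°
  cosα=-0.9659 sinα=0.2588 | (2,4) | tMaxX 0.3209 tMaxY 0.8114 | tΔX 1.0353 tΔY 3.8637
    t=0.3209 [x] (1,4)
    t=0.8114 [y] (1,5) — stop
  → r_3 = 0.8114
beam 4: φ=90°, α=210°
  cosα=-0.8660 sinα=-0.5000 | (2,4) | tMaxX 0.3580 tMaxY 1.5800 | tΔX 1.1547 tΔY 2.0000
    t=0.3580 [x] (1,4)
    t=1.5127 [x] (0,4) — stop
  → r_4 = 1.5127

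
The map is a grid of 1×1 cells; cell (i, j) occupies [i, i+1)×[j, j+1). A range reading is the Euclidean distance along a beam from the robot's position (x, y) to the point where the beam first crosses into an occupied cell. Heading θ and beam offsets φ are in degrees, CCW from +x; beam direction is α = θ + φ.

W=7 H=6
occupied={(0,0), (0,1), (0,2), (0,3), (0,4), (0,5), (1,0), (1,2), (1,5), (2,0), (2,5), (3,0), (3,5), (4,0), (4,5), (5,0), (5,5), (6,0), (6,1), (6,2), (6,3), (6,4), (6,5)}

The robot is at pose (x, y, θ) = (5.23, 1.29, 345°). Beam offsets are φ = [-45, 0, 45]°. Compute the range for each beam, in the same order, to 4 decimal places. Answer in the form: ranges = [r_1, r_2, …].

ranges = [0.3349, 0.7972, 0.8891]

beam 1: φ=-45°, α=300°
  d=(0.5000,-0.8660)  start (5,1)  tX=1.5400 tY=0.3349  stride 1/|dx|=2.0000 1/|dy|=1.1547
    cross y-line → (5,0), t=0.3349 (wall)
  → r_1 = 0.3349
beam 2: φ=0°, α=345°
  d=(0.9659,-0.2588)  start (5,1)  tX=0.7972 tY=1.1205  stride 1/|dx|=1.0353 1/|dy|=3.8637
    cross x-line → (6,1), t=0.7972 (wall)
  → r_2 = 0.7972
beam 3: φ=45°, α=30°
  d=(0.8660,0.5000)  start (5,1)  tX=0.8891 tY=1.4200  stride 1/|dx|=1.1547 1/|dy|=2.0000
    cross x-line → (6,1), t=0.8891 (wall)
  → r_3 = 0.8891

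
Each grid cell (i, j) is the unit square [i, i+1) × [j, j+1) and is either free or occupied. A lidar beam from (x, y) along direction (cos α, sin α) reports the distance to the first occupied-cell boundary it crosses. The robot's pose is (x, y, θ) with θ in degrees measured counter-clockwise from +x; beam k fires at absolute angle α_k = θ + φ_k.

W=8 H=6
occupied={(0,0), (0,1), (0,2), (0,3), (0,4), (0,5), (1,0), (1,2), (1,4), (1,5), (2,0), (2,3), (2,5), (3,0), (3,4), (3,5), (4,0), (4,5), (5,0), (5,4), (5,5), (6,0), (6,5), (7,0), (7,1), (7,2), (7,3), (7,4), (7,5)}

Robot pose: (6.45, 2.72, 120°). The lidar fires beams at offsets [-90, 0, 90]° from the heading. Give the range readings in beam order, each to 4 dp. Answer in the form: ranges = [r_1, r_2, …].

ranges = [0.6351, 1.4780, 3.4400]

beam 1: φ=-90°, α=30°
  dir = (cos 30°, sin 30°) = (0.8660, 0.5000); from cell (6,2)
  next x-line at t=0.6351, next y-line at t=0.5600; Δt_x=1.1547, Δt_y=2.0000
    y: enter (6,3) at t=0.5600
    x: enter (7,3) at t=0.6351 ← occupied
  → r_1 = 0.6351
beam 2: φ=0°, α=120°
  dir = (cos 120°, sin 120°) = (-0.5000, 0.8660); from cell (6,2)
  next x-line at t=0.9000, next y-line at t=0.3233; Δt_x=2.0000, Δt_y=1.1547
    y: enter (6,3) at t=0.3233
    x: enter (5,3) at t=0.9000
    y: enter (5,4) at t=1.4780 ← occupied
  → r_2 = 1.4780
beam 3: φ=90°, α=210°
  dir = (cos 210°, sin 210°) = (-0.8660, -0.5000); from cell (6,2)
  next x-line at t=0.5196, next y-line at t=1.4400; Δt_x=1.1547, Δt_y=2.0000
    x: enter (5,2) at t=0.5196
    y: enter (5,1) at t=1.4400
    x: enter (4,1) at t=1.6743
    x: enter (3,1) at t=2.8290
    y: enter (3,0) at t=3.4400 ← occupied
  → r_3 = 3.4400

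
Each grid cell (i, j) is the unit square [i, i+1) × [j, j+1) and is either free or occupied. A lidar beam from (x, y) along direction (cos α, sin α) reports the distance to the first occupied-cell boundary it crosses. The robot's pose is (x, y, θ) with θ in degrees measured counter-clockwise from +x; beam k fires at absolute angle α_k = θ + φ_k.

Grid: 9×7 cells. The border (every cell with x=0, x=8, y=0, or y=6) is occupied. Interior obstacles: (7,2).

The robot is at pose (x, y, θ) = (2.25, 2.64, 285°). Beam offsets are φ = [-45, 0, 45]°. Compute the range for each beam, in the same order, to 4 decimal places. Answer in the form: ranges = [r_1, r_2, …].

beam 1: φ=-45°, α=240°
  direction (-0.5000, -0.8660); cell (2,2); t to first gridline: x 0.5000, y 0.7390 (then +2.0000 / +1.1547)
    (1,2) via x @ 0.5000
    (1,1) via y @ 0.7390
    (1,0) via y @ 1.8937  # hit
  → r_1 = 1.8937
beam 2: φ=0°, α=285°
  direction (0.2588, -0.9659); cell (2,2); t to first gridline: x 2.8978, y 0.6626 (then +3.8637 / +1.0353)
    (2,1) via y @ 0.6626
    (2,0) via y @ 1.6979  # hit
  → r_2 = 1.6979
beam 3: φ=45°, α=330°
  direction (0.8660, -0.5000); cell (2,2); t to first gridline: x 0.8660, y 1.2800 (then +1.1547 / +2.0000)
    (3,2) via x @ 0.8660
    (3,1) via y @ 1.2800
    (4,1) via x @ 2.0207
    (5,1) via x @ 3.1754
    (5,0) via y @ 3.2800  # hit
  → r_3 = 3.2800

ranges = [1.8937, 1.6979, 3.2800]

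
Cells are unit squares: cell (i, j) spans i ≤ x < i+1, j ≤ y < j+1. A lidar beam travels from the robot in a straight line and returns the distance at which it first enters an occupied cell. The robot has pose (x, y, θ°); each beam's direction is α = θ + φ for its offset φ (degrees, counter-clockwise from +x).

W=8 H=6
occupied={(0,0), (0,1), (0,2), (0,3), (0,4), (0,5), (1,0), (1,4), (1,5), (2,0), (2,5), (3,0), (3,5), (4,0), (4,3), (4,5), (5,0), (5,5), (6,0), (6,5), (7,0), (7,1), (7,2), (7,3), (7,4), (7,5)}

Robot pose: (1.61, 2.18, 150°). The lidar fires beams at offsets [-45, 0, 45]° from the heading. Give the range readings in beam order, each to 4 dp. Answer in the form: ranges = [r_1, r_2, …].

beam 1: φ=-45°, α=105°
  direction (-0.2588, 0.9659); cell (1,2); t to first gridline: x 2.3569, y 0.8489 (then +3.8637 / +1.0353)
    (1,3) via y @ 0.8489
    (1,4) via y @ 1.8842  # hit
  → r_1 = 1.8842
beam 2: φ=0°, α=150°
  direction (-0.8660, 0.5000); cell (1,2); t to first gridline: x 0.7044, y 1.6400 (then +1.1547 / +2.0000)
    (0,2) via x @ 0.7044  # hit
  → r_2 = 0.7044
beam 3: φ=45°, α=195°
  direction (-0.9659, -0.2588); cell (1,2); t to first gridline: x 0.6315, y 0.6955 (then +1.0353 / +3.8637)
    (0,2) via x @ 0.6315  # hit
  → r_3 = 0.6315

ranges = [1.8842, 0.7044, 0.6315]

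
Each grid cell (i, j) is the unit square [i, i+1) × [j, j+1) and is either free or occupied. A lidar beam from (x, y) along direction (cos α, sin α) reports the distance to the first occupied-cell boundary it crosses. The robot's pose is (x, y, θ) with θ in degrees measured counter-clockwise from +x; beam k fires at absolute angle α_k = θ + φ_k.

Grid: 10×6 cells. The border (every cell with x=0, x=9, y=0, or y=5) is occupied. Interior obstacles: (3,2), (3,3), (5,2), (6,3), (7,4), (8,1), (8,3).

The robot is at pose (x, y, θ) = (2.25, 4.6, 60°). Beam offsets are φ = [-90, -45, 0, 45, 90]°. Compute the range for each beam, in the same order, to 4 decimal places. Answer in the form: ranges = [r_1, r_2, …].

beam 1: φ=-90°, α=330°
  d=(0.8660,-0.5000)  start (2,4)  tX=0.8660 tY=1.2000  stride 1/|dx|=1.1547 1/|dy|=2.0000
    cross x-line → (3,4), t=0.8660
    cross y-line → (3,3), t=1.2000 (wall)
  → r_1 = 1.2000
beam 2: φ=-45°, α=15°
  d=(0.9659,0.2588)  start (2,4)  tX=0.7765 tY=1.5455  stride 1/|dx|=1.0353 1/|dy|=3.8637
    cross x-line → (3,4), t=0.7765
    cross y-line → (3,5), t=1.5455 (wall)
  → r_2 = 1.5455
beam 3: φ=0°, α=60°
  d=(0.5000,0.8660)  start (2,4)  tX=1.5000 tY=0.4619  stride 1/|dx|=2.0000 1/|dy|=1.1547
    cross y-line → (2,5), t=0.4619 (wall)
  → r_3 = 0.4619
beam 4: φ=45°, α=105°
  d=(-0.2588,0.9659)  start (2,4)  tX=0.9659 tY=0.4141  stride 1/|dx|=3.8637 1/|dy|=1.0353
    cross y-line → (2,5), t=0.4141 (wall)
  → r_4 = 0.4141
beam 5: φ=90°, α=150°
  d=(-0.8660,0.5000)  start (2,4)  tX=0.2887 tY=0.8000  stride 1/|dx|=1.1547 1/|dy|=2.0000
    cross x-line → (1,4), t=0.2887
    cross y-line → (1,5), t=0.8000 (wall)
  → r_5 = 0.8000

ranges = [1.2000, 1.5455, 0.4619, 0.4141, 0.8000]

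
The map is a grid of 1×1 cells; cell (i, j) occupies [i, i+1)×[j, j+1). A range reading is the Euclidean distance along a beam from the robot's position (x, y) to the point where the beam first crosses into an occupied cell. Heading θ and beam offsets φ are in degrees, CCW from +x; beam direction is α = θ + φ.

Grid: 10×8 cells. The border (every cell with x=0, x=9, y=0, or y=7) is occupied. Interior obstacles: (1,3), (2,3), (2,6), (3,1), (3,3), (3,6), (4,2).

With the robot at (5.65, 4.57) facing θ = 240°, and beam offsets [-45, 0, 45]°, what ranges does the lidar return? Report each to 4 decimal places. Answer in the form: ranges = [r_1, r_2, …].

ranges = [2.2023, 1.8129, 3.6959]

beam 1: φ=-45°, α=195°
  cosα=-0.9659 sinα=-0.2588 | (5,4) | tMaxX 0.6729 tMaxY 2.2023 | tΔX 1.0353 tΔY 3.8637
    t=0.6729 [x] (4,4)
    t=1.7082 [x] (3,4)
    t=2.2023 [y] (3,3) — stop
  → r_1 = 2.2023
beam 2: φ=0°, α=240°
  cosα=-0.5000 sinα=-0.8660 | (5,4) | tMaxX 1.3000 tMaxY 0.6582 | tΔX 2.0000 tΔY 1.1547
    t=0.6582 [y] (5,3)
    t=1.3000 [x] (4,3)
    t=1.8129 [y] (4,2) — stop
  → r_2 = 1.8129
beam 3: φ=45°, α=285°
  cosα=0.2588 sinα=-0.9659 | (5,4) | tMaxX 1.3523 tMaxY 0.5901 | tΔX 3.8637 tΔY 1.0353
    t=0.5901 [y] (5,3)
    t=1.3523 [x] (6,3)
    t=1.6254 [y] (6,2)
    t=2.6607 [y] (6,1)
    t=3.6959 [y] (6,0) — stop
  → r_3 = 3.6959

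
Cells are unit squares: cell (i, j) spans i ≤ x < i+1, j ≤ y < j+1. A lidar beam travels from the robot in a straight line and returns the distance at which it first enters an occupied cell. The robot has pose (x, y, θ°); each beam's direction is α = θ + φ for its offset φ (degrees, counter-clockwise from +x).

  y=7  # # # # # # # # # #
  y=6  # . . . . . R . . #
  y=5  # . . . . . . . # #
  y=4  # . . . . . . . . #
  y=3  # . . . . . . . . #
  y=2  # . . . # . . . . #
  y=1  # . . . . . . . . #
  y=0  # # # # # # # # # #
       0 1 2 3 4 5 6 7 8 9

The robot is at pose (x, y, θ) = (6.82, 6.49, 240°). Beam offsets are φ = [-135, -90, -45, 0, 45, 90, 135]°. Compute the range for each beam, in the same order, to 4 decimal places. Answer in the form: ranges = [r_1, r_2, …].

ranges = [0.5280, 1.0200, 6.0253, 4.0299, 5.6837, 1.3625, 1.9705]

beam 1: φ=-135°, α=105°
  cosα=-0.2588 sinα=0.9659 | (6,6) | tMaxX 3.1682 tMaxY 0.5280 | tΔX 3.8637 tΔY 1.0353
    t=0.5280 [y] (6,7) — stop
  → r_1 = 0.5280
beam 2: φ=-90°, α=150°
  cosα=-0.8660 sinα=0.5000 | (6,6) | tMaxX 0.9469 tMaxY 1.0200 | tΔX 1.1547 tΔY 2.0000
    t=0.9469 [x] (5,6)
    t=1.0200 [y] (5,7) — stop
  → r_2 = 1.0200
beam 3: φ=-45°, α=195°
  cosα=-0.9659 sinα=-0.2588 | (6,6) | tMaxX 0.8489 tMaxY 1.8932 | tΔX 1.0353 tΔY 3.8637
    t=0.8489 [x] (5,6)
    t=1.8842 [x] (4,6)
    t=1.8932 [y] (4,5)
    t=2.9195 [x] (3,5)
    t=3.9548 [x] (2,5)
    t=4.9900 [x] (1,5)
    t=5.7569 [y] (1,4)
    t=6.0253 [x] (0,4) — stop
  → r_3 = 6.0253
beam 4: φ=0°, α=240°
  cosα=-0.5000 sinα=-0.8660 | (6,6) | tMaxX 1.6400 tMaxY 0.5658 | tΔX 2.0000 tΔY 1.1547
    t=0.5658 [y] (6,5)
    t=1.6400 [x] (5,5)
    t=1.7205 [y] (5,4)
    t=2.8752 [y] (5,3)
    t=3.6400 [x] (4,3)
    t=4.0299 [y] (4,2) — stop
  → r_4 = 4.0299
beam 5: φ=45°, α=285°
  cosα=0.2588 sinα=-0.9659 | (6,6) | tMaxX 0.6955 tMaxY 0.5073 | tΔX 3.8637 tΔY 1.0353
    t=0.5073 [y] (6,5)
    t=0.6955 [x] (7,5)
    t=1.5426 [y] (7,4)
    t=2.5778 [y] (7,3)
    t=3.6131 [y] (7,2)
    t=4.5592 [x] (8,2)
    t=4.6484 [y] (8,1)
    t=5.6837 [y] (8,0) — stop
  → r_5 = 5.6837
beam 6: φ=90°, α=330°
  cosα=0.8660 sinα=-0.5000 | (6,6) | tMaxX 0.2078 tMaxY 0.9800 | tΔX 1.1547 tΔY 2.0000
    t=0.2078 [x] (7,6)
    t=0.9800 [y] (7,5)
    t=1.3625 [x] (8,5) — stop
  → r_6 = 1.3625
beam 7: φ=135°, α=15°
  cosα=0.9659 sinα=0.2588 | (6,6) | tMaxX 0.1863 tMaxY 1.9705 | tΔX 1.0353 tΔY 3.8637
    t=0.1863 [x] (7,6)
    t=1.2216 [x] (8,6)
    t=1.9705 [y] (8,7) — stop
  → r_7 = 1.9705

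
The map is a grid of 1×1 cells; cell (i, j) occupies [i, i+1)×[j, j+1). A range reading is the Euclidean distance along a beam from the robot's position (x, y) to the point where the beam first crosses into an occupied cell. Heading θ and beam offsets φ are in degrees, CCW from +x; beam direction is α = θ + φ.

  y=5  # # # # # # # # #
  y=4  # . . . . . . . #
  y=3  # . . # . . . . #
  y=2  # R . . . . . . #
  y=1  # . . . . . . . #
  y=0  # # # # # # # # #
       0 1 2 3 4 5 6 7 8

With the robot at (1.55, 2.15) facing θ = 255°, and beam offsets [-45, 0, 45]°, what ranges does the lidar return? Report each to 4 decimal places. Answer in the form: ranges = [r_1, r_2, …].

beam 1: φ=-45°, α=210°
  dir = (cos 210°, sin 210°) = (-0.8660, -0.5000); from cell (1,2)
  next x-line at t=0.6351, next y-line at t=0.3000; Δt_x=1.1547, Δt_y=2.0000
    y: enter (1,1) at t=0.3000
    x: enter (0,1) at t=0.6351 ← occupied
  → r_1 = 0.6351
beam 2: φ=0°, α=255°
  dir = (cos 255°, sin 255°) = (-0.2588, -0.9659); from cell (1,2)
  next x-line at t=2.1250, next y-line at t=0.1553; Δt_x=3.8637, Δt_y=1.0353
    y: enter (1,1) at t=0.1553
    y: enter (1,0) at t=1.1906 ← occupied
  → r_2 = 1.1906
beam 3: φ=45°, α=300°
  dir = (cos 300°, sin 300°) = (0.5000, -0.8660); from cell (1,2)
  next x-line at t=0.9000, next y-line at t=0.1732; Δt_x=2.0000, Δt_y=1.1547
    y: enter (1,1) at t=0.1732
    x: enter (2,1) at t=0.9000
    y: enter (2,0) at t=1.3279 ← occupied
  → r_3 = 1.3279

ranges = [0.6351, 1.1906, 1.3279]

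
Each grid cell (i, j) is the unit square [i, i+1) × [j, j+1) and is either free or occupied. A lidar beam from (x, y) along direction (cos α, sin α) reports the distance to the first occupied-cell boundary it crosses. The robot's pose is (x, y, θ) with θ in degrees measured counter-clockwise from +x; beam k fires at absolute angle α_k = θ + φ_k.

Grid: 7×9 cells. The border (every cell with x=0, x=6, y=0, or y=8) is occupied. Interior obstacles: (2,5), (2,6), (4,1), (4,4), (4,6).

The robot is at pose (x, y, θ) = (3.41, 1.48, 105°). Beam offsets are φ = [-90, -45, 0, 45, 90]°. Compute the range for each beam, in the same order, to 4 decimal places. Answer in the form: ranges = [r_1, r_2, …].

beam 1: φ=-90°, α=15°
  cosα=0.9659 sinα=0.2588 | (3,1) | tMaxX 0.6108 tMaxY 2.0091 | tΔX 1.0353 tΔY 3.8637
    t=0.6108 [x] (4,1) — stop
  → r_1 = 0.6108
beam 2: φ=-45°, α=60°
  cosα=0.5000 sinα=0.8660 | (3,1) | tMaxX 1.1800 tMaxY 0.6004 | tΔX 2.0000 tΔY 1.1547
    t=0.6004 [y] (3,2)
    t=1.1800 [x] (4,2)
    t=1.7551 [y] (4,3)
    t=2.9098 [y] (4,4) — stop
  → r_2 = 2.9098
beam 3: φ=0°, α=105°
  cosα=-0.2588 sinα=0.9659 | (3,1) | tMaxX 1.5841 tMaxY 0.5383 | tΔX 3.8637 tΔY 1.0353
    t=0.5383 [y] (3,2)
    t=1.5736 [y] (3,3)
    t=1.5841 [x] (2,3)
    t=2.6089 [y] (2,4)
    t=3.6442 [y] (2,5) — stop
  → r_3 = 3.6442
beam 4: φ=45°, α=150°
  cosα=-0.8660 sinα=0.5000 | (3,1) | tMaxX 0.4734 tMaxY 1.0400 | tΔX 1.1547 tΔY 2.0000
    t=0.4734 [x] (2,1)
    t=1.0400 [y] (2,2)
    t=1.6281 [x] (1,2)
    t=2.7828 [x] (0,2) — stop
  → r_4 = 2.7828
beam 5: φ=90°, α=195°
  cosα=-0.9659 sinα=-0.2588 | (3,1) | tMaxX 0.4245 tMaxY 1.8546 | tΔX 1.0353 tΔY 3.8637
    t=0.4245 [x] (2,1)
    t=1.4597 [x] (1,1)
    t=1.8546 [y] (1,0) — stop
  → r_5 = 1.8546

ranges = [0.6108, 2.9098, 3.6442, 2.7828, 1.8546]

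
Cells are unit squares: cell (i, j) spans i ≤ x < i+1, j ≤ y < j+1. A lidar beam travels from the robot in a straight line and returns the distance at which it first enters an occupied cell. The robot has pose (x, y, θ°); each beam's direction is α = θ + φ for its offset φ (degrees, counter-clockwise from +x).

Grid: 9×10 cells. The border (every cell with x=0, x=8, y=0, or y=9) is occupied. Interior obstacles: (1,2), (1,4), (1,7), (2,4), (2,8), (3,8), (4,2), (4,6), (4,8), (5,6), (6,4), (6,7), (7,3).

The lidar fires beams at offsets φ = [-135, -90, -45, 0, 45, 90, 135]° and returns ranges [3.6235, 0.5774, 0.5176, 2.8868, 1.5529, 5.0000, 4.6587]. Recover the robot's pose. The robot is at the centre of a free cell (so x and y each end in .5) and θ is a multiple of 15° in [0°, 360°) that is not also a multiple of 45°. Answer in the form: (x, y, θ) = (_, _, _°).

(x, y, θ) = (5.5, 4.5, 60°)

Enumerate (i+0.5, j+0.5, θ) over the 43 free cells and 16 admissible headings. For each, cast all 7 beams and compare to the given ranges.
  (7.5, 7.5, 150°): beam 1 = 0.5176 ≠ 3.6235 ✗
  (7.5, 5.5, 105°): beam 1 = 0.5774 ≠ 3.6235 ✗
  (6.5, 2.5, 210°): beam 1 = 1.5529 ≠ 3.6235 ✗
  (4.5, 3.5, 165°): beam 1 = 1.7321 ≠ 3.6235 ✗
  (3.5, 4.5, 60°): beam 1 = 1.9319 ≠ 3.6235 ✗
  …
  (5.5, 4.5, 60°): r_1=3.6235, r_2=0.5774, r_3=0.5176, r_4=2.8868, r_5=1.5529, r_6=5.0000, r_7=4.6587 — all match ✓
No second candidate reproduces the full scan.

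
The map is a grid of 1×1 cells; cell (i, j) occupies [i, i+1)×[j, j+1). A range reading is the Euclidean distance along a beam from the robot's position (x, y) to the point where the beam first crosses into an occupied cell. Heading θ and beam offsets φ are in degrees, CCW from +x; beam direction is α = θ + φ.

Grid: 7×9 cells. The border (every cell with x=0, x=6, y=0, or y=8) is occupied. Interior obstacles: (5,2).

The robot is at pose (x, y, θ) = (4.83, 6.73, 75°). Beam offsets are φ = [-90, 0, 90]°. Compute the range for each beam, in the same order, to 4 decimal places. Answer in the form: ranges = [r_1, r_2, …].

ranges = [1.2113, 1.3148, 3.9651]

beam 1: φ=-90°, α=345°
  direction (0.9659, -0.2588); cell (4,6); t to first gridline: x 0.1760, y 2.8205 (then +1.0353 / +3.8637)
    (5,6) via x @ 0.1760
    (6,6) via x @ 1.2113  # hit
  → r_1 = 1.2113
beam 2: φ=0°, α=75°
  direction (0.2588, 0.9659); cell (4,6); t to first gridline: x 0.6568, y 0.2795 (then +3.8637 / +1.0353)
    (4,7) via y @ 0.2795
    (5,7) via x @ 0.6568
    (5,8) via y @ 1.3148  # hit
  → r_2 = 1.3148
beam 3: φ=90°, α=165°
  direction (-0.9659, 0.2588); cell (4,6); t to first gridline: x 0.8593, y 1.0432 (then +1.0353 / +3.8637)
    (3,6) via x @ 0.8593
    (3,7) via y @ 1.0432
    (2,7) via x @ 1.8946
    (1,7) via x @ 2.9298
    (0,7) via x @ 3.9651  # hit
  → r_3 = 3.9651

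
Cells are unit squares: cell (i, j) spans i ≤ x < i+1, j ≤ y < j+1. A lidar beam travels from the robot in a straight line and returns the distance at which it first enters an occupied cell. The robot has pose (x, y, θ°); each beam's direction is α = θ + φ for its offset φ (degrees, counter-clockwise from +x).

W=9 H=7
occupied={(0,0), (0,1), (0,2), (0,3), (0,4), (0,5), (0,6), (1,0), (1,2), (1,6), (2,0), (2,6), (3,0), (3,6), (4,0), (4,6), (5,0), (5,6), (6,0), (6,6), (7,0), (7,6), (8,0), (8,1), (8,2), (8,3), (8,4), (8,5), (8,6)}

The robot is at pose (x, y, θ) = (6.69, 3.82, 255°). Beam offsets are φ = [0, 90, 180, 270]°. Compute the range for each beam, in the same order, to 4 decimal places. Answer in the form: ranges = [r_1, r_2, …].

beam 1: φ=0°, α=255°
  cosα=-0.2588 sinα=-0.9659 | (6,3) | tMaxX 2.6660 tMaxY 0.8489 | tΔX 3.8637 tΔY 1.0353
    t=0.8489 [y] (6,2)
    t=1.8842 [y] (6,1)
    t=2.6660 [x] (5,1)
    t=2.9195 [y] (5,0) — stop
  → r_1 = 2.9195
beam 2: φ=90°, α=345°
  cosα=0.9659 sinα=-0.2588 | (6,3) | tMaxX 0.3209 tMaxY 3.1682 | tΔX 1.0353 tΔY 3.8637
    t=0.3209 [x] (7,3)
    t=1.3562 [x] (8,3) — stop
  → r_2 = 1.3562
beam 3: φ=180°, α=75°
  cosα=0.2588 sinα=0.9659 | (6,3) | tMaxX 1.1977 tMaxY 0.1863 | tΔX 3.8637 tΔY 1.0353
    t=0.1863 [y] (6,4)
    t=1.1977 [x] (7,4)
    t=1.2216 [y] (7,5)
    t=2.2569 [y] (7,6) — stop
  → r_3 = 2.2569
beam 4: φ=270°, α=165°
  cosα=-0.9659 sinα=0.2588 | (6,3) | tMaxX 0.7143 tMaxY 0.6955 | tΔX 1.0353 tΔY 3.8637
    t=0.6955 [y] (6,4)
    t=0.7143 [x] (5,4)
    t=1.7496 [x] (4,4)
    t=2.7849 [x] (3,4)
    t=3.8202 [x] (2,4)
    t=4.5592 [y] (2,5)
    t=4.8554 [x] (1,5)
    t=5.8907 [x] (0,5) — stop
  → r_4 = 5.8907

ranges = [2.9195, 1.3562, 2.2569, 5.8907]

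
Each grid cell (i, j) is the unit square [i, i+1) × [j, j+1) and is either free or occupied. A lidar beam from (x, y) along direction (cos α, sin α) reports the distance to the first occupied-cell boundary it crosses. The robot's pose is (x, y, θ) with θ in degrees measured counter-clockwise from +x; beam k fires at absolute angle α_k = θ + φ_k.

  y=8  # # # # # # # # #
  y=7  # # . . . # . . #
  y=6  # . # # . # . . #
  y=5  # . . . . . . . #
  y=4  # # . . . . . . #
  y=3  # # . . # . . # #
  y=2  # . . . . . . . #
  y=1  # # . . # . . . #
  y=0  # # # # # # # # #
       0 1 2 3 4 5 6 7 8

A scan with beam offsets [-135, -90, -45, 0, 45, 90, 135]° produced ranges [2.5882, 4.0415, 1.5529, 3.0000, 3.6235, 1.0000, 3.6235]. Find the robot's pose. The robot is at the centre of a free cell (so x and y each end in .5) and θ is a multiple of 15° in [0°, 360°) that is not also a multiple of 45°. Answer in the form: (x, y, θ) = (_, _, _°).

(x, y, θ) = (5.5, 4.5, 150°)

Candidates: 38 free-cell centres × 16 headings = 608 poses. Raycast each; keep the one whose scan matches to 4 dp.
  (6.5, 3.5, 75°): beam 1 = 2.8868 ≠ 2.5882 ✗
  (2.5, 5.5, 210°): beam 1 = 0.5176 ≠ 2.5882 ✗
  (1.5, 2.5, 300°): beam 1 = 0.5176 ≠ 2.5882 ✗
  (2.5, 4.5, 345°): beam 1 = 0.5774 ≠ 2.5882 ✗
  (2.5, 2.5, 195°): beam 1 = 5.0000 ≠ 2.5882 ✗
  …
  (5.5, 4.5, 150°): r_1=2.5882, r_2=4.0415, r_3=1.5529, r_4=3.0000, r_5=3.6235, r_6=1.0000, r_7=3.6235 — all match ✓
Unique over the lattice → pose = (5.5, 4.5, 150°).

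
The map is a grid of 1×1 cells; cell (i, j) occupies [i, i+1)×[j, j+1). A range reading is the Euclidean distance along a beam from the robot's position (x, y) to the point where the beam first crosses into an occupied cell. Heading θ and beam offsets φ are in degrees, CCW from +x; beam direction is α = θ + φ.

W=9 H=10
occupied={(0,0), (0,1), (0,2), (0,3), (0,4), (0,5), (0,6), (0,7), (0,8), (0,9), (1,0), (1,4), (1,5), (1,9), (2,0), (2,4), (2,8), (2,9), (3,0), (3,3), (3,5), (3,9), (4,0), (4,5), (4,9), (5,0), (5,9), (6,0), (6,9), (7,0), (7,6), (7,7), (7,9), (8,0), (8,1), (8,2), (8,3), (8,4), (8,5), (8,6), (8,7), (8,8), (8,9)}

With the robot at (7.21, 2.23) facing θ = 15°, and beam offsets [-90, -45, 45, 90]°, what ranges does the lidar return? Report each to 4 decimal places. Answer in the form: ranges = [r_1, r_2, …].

ranges = [1.2734, 0.9122, 1.5800, 7.0088]

beam 1: φ=-90°, α=285°
  cosα=0.2588 sinα=-0.9659 | (7,2) | tMaxX 3.0523 tMaxY 0.2381 | tΔX 3.8637 tΔY 1.0353
    t=0.2381 [y] (7,1)
    t=1.2734 [y] (7,0) — stop
  → r_1 = 1.2734
beam 2: φ=-45°, α=330°
  cosα=0.8660 sinα=-0.5000 | (7,2) | tMaxX 0.9122 tMaxY 0.4600 | tΔX 1.1547 tΔY 2.0000
    t=0.4600 [y] (7,1)
    t=0.9122 [x] (8,1) — stop
  → r_2 = 0.9122
beam 3: φ=45°, α=60°
  cosα=0.5000 sinα=0.8660 | (7,2) | tMaxX 1.5800 tMaxY 0.8891 | tΔX 2.0000 tΔY 1.1547
    t=0.8891 [y] (7,3)
    t=1.5800 [x] (8,3) — stop
  → r_3 = 1.5800
beam 4: φ=90°, α=105°
  cosα=-0.2588 sinα=0.9659 | (7,2) | tMaxX 0.8114 tMaxY 0.7972 | tΔX 3.8637 tΔY 1.0353
    t=0.7972 [y] (7,3)
    t=0.8114 [x] (6,3)
    t=1.8324 [y] (6,4)
    t=2.8677 [y] (6,5)
    t=3.9030 [y] (6,6)
    t=4.6751 [x] (5,6)
    t=4.9383 [y] (5,7)
    t=5.9735 [y] (5,8)
    t=7.0088 [y] (5,9) — stop
  → r_4 = 7.0088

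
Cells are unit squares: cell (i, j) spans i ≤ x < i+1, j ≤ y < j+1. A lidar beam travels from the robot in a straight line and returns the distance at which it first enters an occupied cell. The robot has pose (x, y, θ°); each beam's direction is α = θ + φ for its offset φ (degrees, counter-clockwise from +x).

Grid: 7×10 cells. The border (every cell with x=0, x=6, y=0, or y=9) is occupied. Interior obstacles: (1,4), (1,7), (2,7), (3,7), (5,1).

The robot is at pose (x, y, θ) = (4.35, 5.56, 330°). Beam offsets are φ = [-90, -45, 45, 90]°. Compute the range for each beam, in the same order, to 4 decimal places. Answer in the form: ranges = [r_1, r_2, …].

beam 1: φ=-90°, α=240°
  direction (-0.5000, -0.8660); cell (4,5); t to first gridline: x 0.7000, y 0.6466 (then +2.0000 / +1.1547)
    (4,4) via y @ 0.6466
    (3,4) via x @ 0.7000
    (3,3) via y @ 1.8013
    (2,3) via x @ 2.7000
    (2,2) via y @ 2.9560
    (2,1) via y @ 4.1107
    (1,1) via x @ 4.7000
    (1,0) via y @ 5.2654  # hit
  → r_1 = 5.2654
beam 2: φ=-45°, α=285°
  direction (0.2588, -0.9659); cell (4,5); t to first gridline: x 2.5114, y 0.5798 (then +3.8637 / +1.0353)
    (4,4) via y @ 0.5798
    (4,3) via y @ 1.6150
    (5,3) via x @ 2.5114
    (5,2) via y @ 2.6503
    (5,1) via y @ 3.6856  # hit
  → r_2 = 3.6856
beam 3: φ=45°, α=15°
  direction (0.9659, 0.2588); cell (4,5); t to first gridline: x 0.6729, y 1.7000 (then +1.0353 / +3.8637)
    (5,5) via x @ 0.6729
    (5,6) via y @ 1.7000
    (6,6) via x @ 1.7082  # hit
  → r_3 = 1.7082
beam 4: φ=90°, α=60°
  direction (0.5000, 0.8660); cell (4,5); t to first gridline: x 1.3000, y 0.5081 (then +2.0000 / +1.1547)
    (4,6) via y @ 0.5081
    (5,6) via x @ 1.3000
    (5,7) via y @ 1.6628
    (5,8) via y @ 2.8175
    (6,8) via x @ 3.3000  # hit
  → r_4 = 3.3000

ranges = [5.2654, 3.6856, 1.7082, 3.3000]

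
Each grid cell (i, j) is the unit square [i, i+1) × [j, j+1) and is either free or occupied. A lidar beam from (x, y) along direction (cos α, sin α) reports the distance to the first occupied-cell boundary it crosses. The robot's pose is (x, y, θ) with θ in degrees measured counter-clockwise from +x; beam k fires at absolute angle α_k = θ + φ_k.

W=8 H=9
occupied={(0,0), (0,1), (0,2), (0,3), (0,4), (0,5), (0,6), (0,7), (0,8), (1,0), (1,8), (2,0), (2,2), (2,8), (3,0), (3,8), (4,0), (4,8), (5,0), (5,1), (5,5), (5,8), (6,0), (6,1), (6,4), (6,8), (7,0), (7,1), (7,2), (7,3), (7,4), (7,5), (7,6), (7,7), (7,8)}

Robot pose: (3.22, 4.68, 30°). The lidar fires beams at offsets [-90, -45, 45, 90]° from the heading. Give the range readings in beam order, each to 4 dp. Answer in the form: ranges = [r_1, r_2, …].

ranges = [3.5600, 3.9133, 3.4371, 3.8336]

beam 1: φ=-90°, α=300°
  direction (0.5000, -0.8660); cell (3,4); t to first gridline: x 1.5600, y 0.7852 (then +2.0000 / +1.1547)
    (3,3) via y @ 0.7852
    (4,3) via x @ 1.5600
    (4,2) via y @ 1.9399
    (4,1) via y @ 3.0946
    (5,1) via x @ 3.5600  # hit
  → r_1 = 3.5600
beam 2: φ=-45°, α=345°
  direction (0.9659, -0.2588); cell (3,4); t to first gridline: x 0.8075, y 2.6273 (then +1.0353 / +3.8637)
    (4,4) via x @ 0.8075
    (5,4) via x @ 1.8428
    (5,3) via y @ 2.6273
    (6,3) via x @ 2.8781
    (7,3) via x @ 3.9133  # hit
  → r_2 = 3.9133
beam 3: φ=45°, α=75°
  direction (0.2588, 0.9659); cell (3,4); t to first gridline: x 3.0137, y 0.3313 (then +3.8637 / +1.0353)
    (3,5) via y @ 0.3313
    (3,6) via y @ 1.3666
    (3,7) via y @ 2.4018
    (4,7) via x @ 3.0137
    (4,8) via y @ 3.4371  # hit
  → r_3 = 3.4371
beam 4: φ=90°, α=120°
  direction (-0.5000, 0.8660); cell (3,4); t to first gridline: x 0.4400, y 0.3695 (then +2.0000 / +1.1547)
    (3,5) via y @ 0.3695
    (2,5) via x @ 0.4400
    (2,6) via y @ 1.5242
    (1,6) via x @ 2.4400
    (1,7) via y @ 2.6789
    (1,8) via y @ 3.8336  # hit
  → r_4 = 3.8336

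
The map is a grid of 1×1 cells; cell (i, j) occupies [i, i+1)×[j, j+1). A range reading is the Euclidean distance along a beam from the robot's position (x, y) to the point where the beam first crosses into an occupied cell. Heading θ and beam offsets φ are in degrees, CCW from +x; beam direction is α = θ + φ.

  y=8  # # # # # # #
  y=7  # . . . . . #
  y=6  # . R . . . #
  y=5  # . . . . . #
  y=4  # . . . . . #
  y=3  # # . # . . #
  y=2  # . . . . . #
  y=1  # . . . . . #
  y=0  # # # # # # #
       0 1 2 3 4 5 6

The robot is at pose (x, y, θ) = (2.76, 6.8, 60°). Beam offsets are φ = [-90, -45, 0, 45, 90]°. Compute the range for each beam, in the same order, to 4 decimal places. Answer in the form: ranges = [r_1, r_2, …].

beam 1: φ=-90°, α=330°
  direction (0.8660, -0.5000); cell (2,6); t to first gridline: x 0.2771, y 1.6000 (then +1.1547 / +2.0000)
    (3,6) via x @ 0.2771
    (4,6) via x @ 1.4318
    (4,5) via y @ 1.6000
    (5,5) via x @ 2.5865
    (5,4) via y @ 3.6000
    (6,4) via x @ 3.7412  # hit
  → r_1 = 3.7412
beam 2: φ=-45°, α=15°
  direction (0.9659, 0.2588); cell (2,6); t to first gridline: x 0.2485, y 0.7727 (then +1.0353 / +3.8637)
    (3,6) via x @ 0.2485
    (3,7) via y @ 0.7727
    (4,7) via x @ 1.2837
    (5,7) via x @ 2.3190
    (6,7) via x @ 3.3543  # hit
  → r_2 = 3.3543
beam 3: φ=0°, α=60°
  direction (0.5000, 0.8660); cell (2,6); t to first gridline: x 0.4800, y 0.2309 (then +2.0000 / +1.1547)
    (2,7) via y @ 0.2309
    (3,7) via x @ 0.4800
    (3,8) via y @ 1.3856  # hit
  → r_3 = 1.3856
beam 4: φ=45°, α=105°
  direction (-0.2588, 0.9659); cell (2,6); t to first gridline: x 2.9364, y 0.2071 (then +3.8637 / +1.0353)
    (2,7) via y @ 0.2071
    (2,8) via y @ 1.2423  # hit
  → r_4 = 1.2423
beam 5: φ=90°, α=150°
  direction (-0.8660, 0.5000); cell (2,6); t to first gridline: x 0.8776, y 0.4000 (then +1.1547 / +2.0000)
    (2,7) via y @ 0.4000
    (1,7) via x @ 0.8776
    (0,7) via x @ 2.0323  # hit
  → r_5 = 2.0323

ranges = [3.7412, 3.3543, 1.3856, 1.2423, 2.0323]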